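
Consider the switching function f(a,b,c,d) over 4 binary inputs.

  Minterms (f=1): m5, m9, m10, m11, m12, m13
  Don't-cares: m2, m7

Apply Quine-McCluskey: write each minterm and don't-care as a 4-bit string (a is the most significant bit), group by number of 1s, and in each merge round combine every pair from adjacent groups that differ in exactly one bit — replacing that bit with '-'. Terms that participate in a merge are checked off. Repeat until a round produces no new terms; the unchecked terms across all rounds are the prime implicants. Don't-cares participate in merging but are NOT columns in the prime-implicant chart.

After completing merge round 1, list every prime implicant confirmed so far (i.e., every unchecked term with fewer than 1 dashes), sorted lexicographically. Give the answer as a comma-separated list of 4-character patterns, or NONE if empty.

size-2^0 implicants → 0010(✓)  0101(✓)  0111(✓)  1001(✓)  1010(✓)  1011(✓)  1100(✓)  1101(✓)
size-2^1 implicants → -010  -101  01-1  1-01  10-1  101-  110-
Unchecked terms (primes): -010, -101, 01-1, 1-01, 10-1, 101-, 110-

NONE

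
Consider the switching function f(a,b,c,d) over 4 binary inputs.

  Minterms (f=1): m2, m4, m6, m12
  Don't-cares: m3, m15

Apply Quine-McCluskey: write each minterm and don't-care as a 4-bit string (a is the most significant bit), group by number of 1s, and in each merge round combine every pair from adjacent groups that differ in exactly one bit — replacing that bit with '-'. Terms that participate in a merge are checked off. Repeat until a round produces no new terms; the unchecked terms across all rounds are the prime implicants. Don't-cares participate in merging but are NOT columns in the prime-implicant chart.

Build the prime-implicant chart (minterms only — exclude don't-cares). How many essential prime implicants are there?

size-2^0 implicants → 0010(✓)  0011(✓)  0100(✓)  0110(✓)  1100(✓)  1111
size-2^1 implicants → -100  0-10  001-  01-0
Unchecked terms (primes): -100, 0-10, 001-, 01-0, 1111
Minterm coverage:
  m2 ⊆ 0-10,001-
  m4 ⊆ -100,01-0
  m6 ⊆ 0-10,01-0
  m12 ⊆ -100 [E]
E = {-100}

1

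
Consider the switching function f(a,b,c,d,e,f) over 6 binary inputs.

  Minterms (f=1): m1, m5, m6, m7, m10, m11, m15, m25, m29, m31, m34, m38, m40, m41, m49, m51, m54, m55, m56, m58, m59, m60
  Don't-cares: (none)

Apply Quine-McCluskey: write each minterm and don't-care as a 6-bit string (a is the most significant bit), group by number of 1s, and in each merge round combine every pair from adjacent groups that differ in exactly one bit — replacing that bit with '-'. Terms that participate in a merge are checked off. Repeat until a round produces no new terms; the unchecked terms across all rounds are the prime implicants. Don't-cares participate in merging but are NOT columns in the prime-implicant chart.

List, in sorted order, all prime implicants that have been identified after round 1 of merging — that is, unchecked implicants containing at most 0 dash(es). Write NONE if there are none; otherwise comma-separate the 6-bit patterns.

NONE

size-2^0 implicants → 000001(✓)  000101(✓)  000110(✓)  000111(✓)  001010(✓)  001011(✓)  001111(✓)  011001(✓)  011101(✓)  011111(✓)  100010(✓)  100110(✓)  101000(✓)  101001(✓)  110001(✓)  110011(✓)  110110(✓)  110111(✓)  111000(✓)  111010(✓)  111011(✓)  111100(✓)
size-2^1 implicants → -00110  0-1111  00-111  000-01  0001-1  00011-  001-11  00101-  011-01  0111-1  1-0110  1-1000  100-10  10100-  11-011  110-11  1100-1  11011-  111-00  1110-0  11101-
Unchecked terms (primes): -00110, 0-1111, 00-111, 000-01, 0001-1, 00011-, 001-11, 00101-, 011-01, 0111-1, 1-0110, 1-1000, 100-10, 10100-, 11-011, 110-11, 1100-1, 11011-, 111-00, 1110-0, 11101-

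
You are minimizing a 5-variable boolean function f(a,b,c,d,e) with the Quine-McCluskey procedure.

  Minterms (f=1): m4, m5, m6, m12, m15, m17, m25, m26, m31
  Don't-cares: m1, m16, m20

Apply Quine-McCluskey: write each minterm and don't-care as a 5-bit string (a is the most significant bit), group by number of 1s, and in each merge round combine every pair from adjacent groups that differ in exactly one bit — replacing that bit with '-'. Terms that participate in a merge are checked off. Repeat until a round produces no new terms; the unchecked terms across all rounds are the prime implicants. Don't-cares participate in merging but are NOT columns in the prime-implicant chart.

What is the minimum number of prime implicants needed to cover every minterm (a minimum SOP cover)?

6

Round 0: 00001✓ 00100✓ 00101✓ 00110✓ 01100✓ 01111✓ 10000✓ 10001✓ 10100✓ 11001✓ 11010 11111✓
Round 1: -0001 -0100 -1111 0-100 00-01 001-0 0010- 1-001 10-00 1000-
PIs = {-0001, -0100, -1111, 0-100, 00-01, 001-0, 0010-, 1-001, 10-00, 1000-, 11010}
Coverage chart:
  m4: -0100,0-100,001-0,0010-
  m5: 00-01,0010-
  m6: 001-0 ←essential
  m12: 0-100 ←essential
  m15: -1111 ←essential
  m17: -0001,1-001,1000-
  m25: 1-001 ←essential
  m26: 11010 ←essential
  m31: -1111 ←essential
Essential: -1111, 0-100, 001-0, 1-001, 11010
Petrick residual → 00-01
Min cover (6 terms): bcde + a'cd'e' + a'b'd'e + a'b'ce' + ac'd'e + abc'de'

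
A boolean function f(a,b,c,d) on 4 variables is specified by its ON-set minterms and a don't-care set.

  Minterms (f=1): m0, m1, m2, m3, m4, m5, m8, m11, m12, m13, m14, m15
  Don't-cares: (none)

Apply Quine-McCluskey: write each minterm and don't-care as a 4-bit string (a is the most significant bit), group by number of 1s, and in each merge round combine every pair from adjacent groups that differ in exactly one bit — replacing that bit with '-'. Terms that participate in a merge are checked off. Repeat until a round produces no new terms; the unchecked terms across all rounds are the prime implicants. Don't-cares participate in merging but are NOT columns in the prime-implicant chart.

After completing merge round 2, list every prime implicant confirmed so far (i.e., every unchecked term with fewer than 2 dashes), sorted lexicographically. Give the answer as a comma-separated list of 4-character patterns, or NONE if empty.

-011, 1-11

[col 0] 0000*, 0001*, 0010*, 0011*, 0100*, 0101*, 1000*, 1011*, 1100*, 1101*, 1110*, 1111*
[col 1] -000*, -011, -100*, -101*, 0-00*, 0-01*, 00-0*, 00-1*, 000-*, 001-*, 010-*, 1-00*, 1-11, 11-0*, 11-1*, 110-*, 111-*
[col 2] --00, -10-, 0-0-, 00--, 11--
Prime implicants: --00, -011, -10-, 0-0-, 00--, 1-11, 11--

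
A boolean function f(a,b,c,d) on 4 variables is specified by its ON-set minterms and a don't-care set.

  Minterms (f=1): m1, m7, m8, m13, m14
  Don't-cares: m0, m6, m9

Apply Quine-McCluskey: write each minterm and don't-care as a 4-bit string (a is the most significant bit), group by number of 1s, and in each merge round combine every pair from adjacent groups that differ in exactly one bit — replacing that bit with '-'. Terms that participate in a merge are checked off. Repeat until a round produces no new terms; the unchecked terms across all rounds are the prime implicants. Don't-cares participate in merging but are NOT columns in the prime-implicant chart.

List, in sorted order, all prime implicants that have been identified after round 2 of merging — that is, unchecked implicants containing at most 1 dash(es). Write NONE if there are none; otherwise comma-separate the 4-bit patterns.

Round 0: 0000✓ 0001✓ 0110✓ 0111✓ 1000✓ 1001✓ 1101✓ 1110✓
Round 1: -000✓ -001✓ -110 000-✓ 011- 1-01 100-✓
Round 2: -00-
PIs = {-00-, -110, 011-, 1-01}

-110, 011-, 1-01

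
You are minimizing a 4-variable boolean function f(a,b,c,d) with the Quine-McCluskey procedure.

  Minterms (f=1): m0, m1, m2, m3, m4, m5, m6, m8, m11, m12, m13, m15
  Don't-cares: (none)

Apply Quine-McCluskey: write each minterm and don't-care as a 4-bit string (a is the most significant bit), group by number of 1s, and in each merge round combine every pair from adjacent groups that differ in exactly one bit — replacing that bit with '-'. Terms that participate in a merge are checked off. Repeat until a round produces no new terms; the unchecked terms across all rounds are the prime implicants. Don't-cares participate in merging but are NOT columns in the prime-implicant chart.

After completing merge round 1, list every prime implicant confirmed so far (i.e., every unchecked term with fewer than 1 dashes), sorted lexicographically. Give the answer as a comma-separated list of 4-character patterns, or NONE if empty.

size-2^0 implicants → 0000(✓)  0001(✓)  0010(✓)  0011(✓)  0100(✓)  0101(✓)  0110(✓)  1000(✓)  1011(✓)  1100(✓)  1101(✓)  1111(✓)
size-2^1 implicants → -000(✓)  -011  -100(✓)  -101(✓)  0-00(✓)  0-01(✓)  0-10(✓)  00-0(✓)  00-1(✓)  000-(✓)  001-(✓)  01-0(✓)  010-(✓)  1-00(✓)  1-11  11-1  110-(✓)
size-2^2 implicants → --00  -10-  0--0  0-0-  00--
Unchecked terms (primes): --00, -011, -10-, 0--0, 0-0-, 00--, 1-11, 11-1

NONE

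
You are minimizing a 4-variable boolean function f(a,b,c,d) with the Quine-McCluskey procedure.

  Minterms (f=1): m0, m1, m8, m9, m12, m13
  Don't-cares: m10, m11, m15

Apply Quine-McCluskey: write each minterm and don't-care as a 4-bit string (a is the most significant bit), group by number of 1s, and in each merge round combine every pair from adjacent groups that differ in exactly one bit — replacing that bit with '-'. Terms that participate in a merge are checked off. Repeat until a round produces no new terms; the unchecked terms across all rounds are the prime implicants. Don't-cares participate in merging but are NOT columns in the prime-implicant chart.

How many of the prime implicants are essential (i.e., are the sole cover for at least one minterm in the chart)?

Round 0: 0000✓ 0001✓ 1000✓ 1001✓ 1010✓ 1011✓ 1100✓ 1101✓ 1111✓
Round 1: -000✓ -001✓ 000-✓ 1-00✓ 1-01✓ 1-11✓ 10-0✓ 10-1✓ 100-✓ 101-✓ 11-1✓ 110-✓
Round 2: -00- 1--1 1-0- 10--
PIs = {-00-, 1--1, 1-0-, 10--}
Coverage chart:
  m0: -00- ←essential
  m1: -00- ←essential
  m8: -00-,1-0-,10--
  m9: -00-,1--1,1-0-,10--
  m12: 1-0- ←essential
  m13: 1--1,1-0-
Essential: -00-, 1-0-

2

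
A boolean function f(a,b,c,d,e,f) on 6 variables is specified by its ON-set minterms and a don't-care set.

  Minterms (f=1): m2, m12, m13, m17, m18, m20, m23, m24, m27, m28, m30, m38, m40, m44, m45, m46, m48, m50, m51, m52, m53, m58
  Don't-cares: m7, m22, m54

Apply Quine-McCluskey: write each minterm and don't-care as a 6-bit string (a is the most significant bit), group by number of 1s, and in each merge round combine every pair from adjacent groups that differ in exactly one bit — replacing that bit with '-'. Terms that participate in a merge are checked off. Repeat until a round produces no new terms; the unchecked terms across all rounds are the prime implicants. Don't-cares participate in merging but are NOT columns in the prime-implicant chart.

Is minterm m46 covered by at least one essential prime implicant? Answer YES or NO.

NO

[col 0] 000010*, 000111*, 001100*, 001101*, 010001, 010010*, 010100*, 010110*, 010111*, 011000*, 011011, 011100*, 011110*, 100110*, 101000*, 101100*, 101101*, 101110*, 110000*, 110010*, 110011*, 110100*, 110101*, 110110*, 111010*
[col 1] -01100*, -01101*, -10010*, -10100*, -10110*, 0-0010, 0-0111, 0-1100, 00110-*, 01-100*, 01-110*, 010-10*, 0101-0*, 01011-, 011-00, 0111-0*, 1-0110, 10-110, 101-00, 1011-0, 10110-*, 11-010, 110-00*, 110-10*, 1100-0*, 11001-, 1101-0*, 11010-
[col 2] -0110-, -10-10, -101-0, 01-1-0, 110--0
Prime implicants: -0110-, -10-10, -101-0, 0-0010, 0-0111, 0-1100, 01-1-0, 010001, 01011-, 011-00, 011011, 1-0110, 10-110, 101-00, 1011-0, 11-010, 110--0, 11001-, 11010-
PI chart (minterm → PIs covering it):
  2 | 0-0010  (sole → essential)
  12 | -0110-,0-1100
  13 | -0110-  (sole → essential)
  17 | 010001  (sole → essential)
  18 | -10-10,0-0010
  20 | -101-0,01-1-0
  23 | 0-0111,01011-
  24 | 011-00  (sole → essential)
  27 | 011011  (sole → essential)
  28 | 0-1100,01-1-0,011-00
  30 | 01-1-0  (sole → essential)
  38 | 1-0110,10-110
  40 | 101-00  (sole → essential)
  44 | -0110-,101-00,1011-0
  45 | -0110-  (sole → essential)
  46 | 10-110,1011-0
  48 | 110--0  (sole → essential)
  50 | -10-10,11-010,110--0,11001-
  51 | 11001-  (sole → essential)
  52 | -101-0,110--0,11010-
  53 | 11010-  (sole → essential)
  58 | 11-010  (sole → essential)
Essential prime implicants: -0110-, 0-0010, 01-1-0, 010001, 011-00, 011011, 101-00, 11-010, 110--0, 11001-, 11010-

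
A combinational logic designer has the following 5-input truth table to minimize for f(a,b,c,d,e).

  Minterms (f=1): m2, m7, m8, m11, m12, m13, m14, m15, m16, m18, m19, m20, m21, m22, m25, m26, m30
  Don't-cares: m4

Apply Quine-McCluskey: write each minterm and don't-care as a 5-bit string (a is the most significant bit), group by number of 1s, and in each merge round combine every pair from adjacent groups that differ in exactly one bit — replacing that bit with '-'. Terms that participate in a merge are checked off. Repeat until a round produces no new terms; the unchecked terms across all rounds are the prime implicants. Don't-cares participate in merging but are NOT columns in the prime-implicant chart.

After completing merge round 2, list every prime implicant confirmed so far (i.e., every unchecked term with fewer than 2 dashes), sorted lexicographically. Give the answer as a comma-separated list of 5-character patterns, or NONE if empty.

-0010, -0100, -1110, 0-100, 0-111, 01-00, 01-11, 1001-, 1010-, 11001

Round 0: 00010✓ 00100✓ 00111✓ 01000✓ 01011✓ 01100✓ 01101✓ 01110✓ 01111✓ 10000✓ 10010✓ 10011✓ 10100✓ 10101✓ 10110✓ 11001 11010✓ 11110✓
Round 1: -0010 -0100 -1110 0-100 0-111 01-00 01-11 011-0✓ 011-1✓ 0110-✓ 0111-✓ 1-010✓ 1-110✓ 10-00✓ 10-10✓ 100-0✓ 1001- 101-0✓ 1010- 11-10✓
Round 2: 011-- 1--10 10--0
PIs = {-0010, -0100, -1110, 0-100, 0-111, 01-00, 01-11, 011--, 1--10, 10--0, 1001-, 1010-, 11001}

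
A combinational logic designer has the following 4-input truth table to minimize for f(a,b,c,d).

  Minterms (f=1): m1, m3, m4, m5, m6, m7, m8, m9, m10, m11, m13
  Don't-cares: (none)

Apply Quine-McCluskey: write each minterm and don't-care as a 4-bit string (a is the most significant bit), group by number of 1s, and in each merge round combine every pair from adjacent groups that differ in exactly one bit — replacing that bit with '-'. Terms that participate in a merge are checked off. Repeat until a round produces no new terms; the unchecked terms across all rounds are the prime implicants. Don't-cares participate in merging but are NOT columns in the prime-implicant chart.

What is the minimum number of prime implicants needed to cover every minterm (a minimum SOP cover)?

size-2^0 implicants → 0001(✓)  0011(✓)  0100(✓)  0101(✓)  0110(✓)  0111(✓)  1000(✓)  1001(✓)  1010(✓)  1011(✓)  1101(✓)
size-2^1 implicants → -001(✓)  -011(✓)  -101(✓)  0-01(✓)  0-11(✓)  00-1(✓)  01-0(✓)  01-1(✓)  010-(✓)  011-(✓)  1-01(✓)  10-0(✓)  10-1(✓)  100-(✓)  101-(✓)
size-2^2 implicants → --01  -0-1  0--1  01--  10--
Unchecked terms (primes): --01, -0-1, 0--1, 01--, 10--
Minterm coverage:
  m1 ⊆ --01,-0-1,0--1
  m3 ⊆ -0-1,0--1
  m4 ⊆ 01-- [E]
  m5 ⊆ --01,0--1,01--
  m6 ⊆ 01-- [E]
  m7 ⊆ 0--1,01--
  m8 ⊆ 10-- [E]
  m9 ⊆ --01,-0-1,10--
  m10 ⊆ 10-- [E]
  m11 ⊆ -0-1,10--
  m13 ⊆ --01 [E]
E = {--01, 01--, 10--}
Petrick residual → -0-1
Cover = c'd + b'd + a'b + ab'  |cover|=4

4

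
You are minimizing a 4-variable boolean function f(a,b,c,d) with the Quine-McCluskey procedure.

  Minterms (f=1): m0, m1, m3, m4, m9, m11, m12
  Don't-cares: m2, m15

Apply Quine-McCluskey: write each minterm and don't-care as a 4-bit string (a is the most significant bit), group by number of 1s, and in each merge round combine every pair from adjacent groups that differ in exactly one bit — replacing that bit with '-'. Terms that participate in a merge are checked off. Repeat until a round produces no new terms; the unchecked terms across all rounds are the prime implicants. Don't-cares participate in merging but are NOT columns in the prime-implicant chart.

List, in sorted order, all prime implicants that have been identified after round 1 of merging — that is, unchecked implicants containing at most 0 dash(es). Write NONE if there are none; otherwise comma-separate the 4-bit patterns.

NONE

[col 0] 0000*, 0001*, 0010*, 0011*, 0100*, 1001*, 1011*, 1100*, 1111*
[col 1] -001*, -011*, -100, 0-00, 00-0*, 00-1*, 000-*, 001-*, 1-11, 10-1*
[col 2] -0-1, 00--
Prime implicants: -0-1, -100, 0-00, 00--, 1-11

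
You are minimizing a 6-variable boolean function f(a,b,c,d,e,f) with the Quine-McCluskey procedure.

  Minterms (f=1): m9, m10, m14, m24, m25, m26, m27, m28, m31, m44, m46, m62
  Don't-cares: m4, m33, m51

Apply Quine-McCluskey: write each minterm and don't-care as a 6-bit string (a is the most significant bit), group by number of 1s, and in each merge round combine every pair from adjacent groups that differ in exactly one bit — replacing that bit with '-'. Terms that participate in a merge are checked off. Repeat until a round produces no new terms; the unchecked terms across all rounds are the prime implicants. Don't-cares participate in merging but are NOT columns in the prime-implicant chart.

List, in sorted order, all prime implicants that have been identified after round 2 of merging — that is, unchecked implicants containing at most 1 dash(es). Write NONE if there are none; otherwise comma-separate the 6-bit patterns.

-01110, 0-1001, 0-1010, 000100, 001-10, 011-00, 011-11, 1-1110, 100001, 1011-0, 110011

Round 0: 000100 001001✓ 001010✓ 001110✓ 011000✓ 011001✓ 011010✓ 011011✓ 011100✓ 011111✓ 100001 101100✓ 101110✓ 110011 111110✓
Round 1: -01110 0-1001 0-1010 001-10 011-00 011-11 0110-0✓ 0110-1✓ 01100-✓ 01101-✓ 1-1110 1011-0
Round 2: 0110--
PIs = {-01110, 0-1001, 0-1010, 000100, 001-10, 011-00, 011-11, 0110--, 1-1110, 100001, 1011-0, 110011}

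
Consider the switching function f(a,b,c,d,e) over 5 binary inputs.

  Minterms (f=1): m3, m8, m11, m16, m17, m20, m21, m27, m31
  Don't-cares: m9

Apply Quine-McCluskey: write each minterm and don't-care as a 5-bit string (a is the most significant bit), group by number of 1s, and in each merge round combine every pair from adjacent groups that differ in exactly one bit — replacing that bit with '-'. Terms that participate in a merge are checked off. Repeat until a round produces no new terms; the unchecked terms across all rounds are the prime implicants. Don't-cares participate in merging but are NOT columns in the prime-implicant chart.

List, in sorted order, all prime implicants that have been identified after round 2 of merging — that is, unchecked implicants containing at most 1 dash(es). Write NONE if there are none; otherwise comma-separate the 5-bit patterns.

-1011, 0-011, 010-1, 0100-, 11-11

[col 0] 00011*, 01000*, 01001*, 01011*, 10000*, 10001*, 10100*, 10101*, 11011*, 11111*
[col 1] -1011, 0-011, 010-1, 0100-, 10-00*, 10-01*, 1000-*, 1010-*, 11-11
[col 2] 10-0-
Prime implicants: -1011, 0-011, 010-1, 0100-, 10-0-, 11-11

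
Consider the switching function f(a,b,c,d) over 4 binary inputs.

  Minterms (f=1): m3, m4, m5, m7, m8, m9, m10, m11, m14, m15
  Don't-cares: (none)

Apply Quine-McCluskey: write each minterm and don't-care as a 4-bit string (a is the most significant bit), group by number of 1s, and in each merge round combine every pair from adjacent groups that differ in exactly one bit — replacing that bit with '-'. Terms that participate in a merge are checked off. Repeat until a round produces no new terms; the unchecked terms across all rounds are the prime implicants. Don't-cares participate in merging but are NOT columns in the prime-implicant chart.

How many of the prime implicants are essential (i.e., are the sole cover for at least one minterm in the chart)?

[col 0] 0011*, 0100*, 0101*, 0111*, 1000*, 1001*, 1010*, 1011*, 1110*, 1111*
[col 1] -011*, -111*, 0-11*, 01-1, 010-, 1-10*, 1-11*, 10-0*, 10-1*, 100-*, 101-*, 111-*
[col 2] --11, 1-1-, 10--
Prime implicants: --11, 01-1, 010-, 1-1-, 10--
PI chart (minterm → PIs covering it):
  3 | --11  (sole → essential)
  4 | 010-  (sole → essential)
  5 | 01-1,010-
  7 | --11,01-1
  8 | 10--  (sole → essential)
  9 | 10--  (sole → essential)
  10 | 1-1-,10--
  11 | --11,1-1-,10--
  14 | 1-1-  (sole → essential)
  15 | --11,1-1-
Essential prime implicants: --11, 010-, 1-1-, 10--

4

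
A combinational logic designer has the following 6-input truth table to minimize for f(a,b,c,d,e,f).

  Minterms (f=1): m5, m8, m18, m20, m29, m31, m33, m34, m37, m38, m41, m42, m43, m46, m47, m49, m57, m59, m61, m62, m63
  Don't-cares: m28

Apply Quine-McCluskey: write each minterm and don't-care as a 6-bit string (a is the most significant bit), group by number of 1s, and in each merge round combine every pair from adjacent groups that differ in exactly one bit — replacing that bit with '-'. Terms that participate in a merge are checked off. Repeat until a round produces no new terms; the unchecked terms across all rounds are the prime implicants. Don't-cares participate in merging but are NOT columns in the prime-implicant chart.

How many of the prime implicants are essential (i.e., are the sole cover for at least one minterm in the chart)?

size-2^0 implicants → 000101(✓)  001000  010010  010100(✓)  011100(✓)  011101(✓)  011111(✓)  100001(✓)  100010(✓)  100101(✓)  100110(✓)  101001(✓)  101010(✓)  101011(✓)  101110(✓)  101111(✓)  110001(✓)  111001(✓)  111011(✓)  111101(✓)  111110(✓)  111111(✓)
size-2^1 implicants → -00101  -11101(✓)  -11111(✓)  01-100  0111-1(✓)  01110-  1-0001(✓)  1-1001(✓)  1-1011(✓)  1-1110(✓)  1-1111(✓)  10-001(✓)  10-010(✓)  10-110(✓)  100-01  100-10(✓)  101-10(✓)  101-11(✓)  1010-1(✓)  10101-(✓)  10111-(✓)  11-001(✓)  111-01(✓)  111-11(✓)  1110-1(✓)  1111-1(✓)  11111-(✓)
size-2^2 implicants → -111-1  1--001  1-1-11  1-10-1  1-111-  10--10  101-1-  111--1
Unchecked terms (primes): -00101, -111-1, 001000, 01-100, 010010, 01110-, 1--001, 1-1-11, 1-10-1, 1-111-, 10--10, 100-01, 101-1-, 111--1
Minterm coverage:
  m5 ⊆ -00101 [E]
  m8 ⊆ 001000 [E]
  m18 ⊆ 010010 [E]
  m20 ⊆ 01-100 [E]
  m29 ⊆ -111-1,01110-
  m31 ⊆ -111-1 [E]
  m33 ⊆ 1--001,100-01
  m34 ⊆ 10--10 [E]
  m37 ⊆ -00101,100-01
  m38 ⊆ 10--10 [E]
  m41 ⊆ 1--001,1-10-1
  m42 ⊆ 10--10,101-1-
  m43 ⊆ 1-1-11,1-10-1,101-1-
  m46 ⊆ 1-111-,10--10,101-1-
  m47 ⊆ 1-1-11,1-111-,101-1-
  m49 ⊆ 1--001 [E]
  m57 ⊆ 1--001,1-10-1,111--1
  m59 ⊆ 1-1-11,1-10-1,111--1
  m61 ⊆ -111-1,111--1
  m62 ⊆ 1-111- [E]
  m63 ⊆ -111-1,1-1-11,1-111-,111--1
E = {-00101, -111-1, 001000, 01-100, 010010, 1--001, 1-111-, 10--10}

8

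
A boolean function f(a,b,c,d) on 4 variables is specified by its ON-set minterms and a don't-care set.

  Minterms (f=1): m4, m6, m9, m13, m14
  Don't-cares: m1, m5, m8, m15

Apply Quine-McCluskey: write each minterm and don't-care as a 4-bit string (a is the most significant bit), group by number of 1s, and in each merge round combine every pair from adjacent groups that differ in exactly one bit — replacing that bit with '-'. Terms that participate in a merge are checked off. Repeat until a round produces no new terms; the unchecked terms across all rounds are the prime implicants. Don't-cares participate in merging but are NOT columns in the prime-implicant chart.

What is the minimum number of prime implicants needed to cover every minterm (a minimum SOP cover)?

[col 0] 0001*, 0100*, 0101*, 0110*, 1000*, 1001*, 1101*, 1110*, 1111*
[col 1] -001*, -101*, -110, 0-01*, 01-0, 010-, 1-01*, 100-, 11-1, 111-
[col 2] --01
Prime implicants: --01, -110, 01-0, 010-, 100-, 11-1, 111-
PI chart (minterm → PIs covering it):
  4 | 01-0,010-
  6 | -110,01-0
  9 | --01,100-
  13 | --01,11-1
  14 | -110,111-
(no essential prime implicants)
Petrick residual → --01, -110, 01-0
Minimum SOP uses 3 PIs: c'd + bcd' + a'bd'

3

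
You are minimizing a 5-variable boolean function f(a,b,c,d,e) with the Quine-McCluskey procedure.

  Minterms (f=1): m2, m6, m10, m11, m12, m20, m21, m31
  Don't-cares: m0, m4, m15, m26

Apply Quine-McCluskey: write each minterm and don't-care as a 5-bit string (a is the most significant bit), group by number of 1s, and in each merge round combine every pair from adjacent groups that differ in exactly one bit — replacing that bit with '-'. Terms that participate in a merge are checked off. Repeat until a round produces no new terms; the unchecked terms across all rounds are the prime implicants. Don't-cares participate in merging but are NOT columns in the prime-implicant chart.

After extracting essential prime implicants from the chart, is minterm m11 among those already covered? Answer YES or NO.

NO

Round 0: 00000✓ 00010✓ 00100✓ 00110✓ 01010✓ 01011✓ 01100✓ 01111✓ 10100✓ 10101✓ 11010✓ 11111✓
Round 1: -0100 -1010 -1111 0-010 0-100 00-00✓ 00-10✓ 000-0✓ 001-0✓ 01-11 0101- 1010-
Round 2: 00--0
PIs = {-0100, -1010, -1111, 0-010, 0-100, 00--0, 01-11, 0101-, 1010-}
Coverage chart:
  m2: 0-010,00--0
  m6: 00--0 ←essential
  m10: -1010,0-010,0101-
  m11: 01-11,0101-
  m12: 0-100 ←essential
  m20: -0100,1010-
  m21: 1010- ←essential
  m31: -1111 ←essential
Essential: -1111, 0-100, 00--0, 1010-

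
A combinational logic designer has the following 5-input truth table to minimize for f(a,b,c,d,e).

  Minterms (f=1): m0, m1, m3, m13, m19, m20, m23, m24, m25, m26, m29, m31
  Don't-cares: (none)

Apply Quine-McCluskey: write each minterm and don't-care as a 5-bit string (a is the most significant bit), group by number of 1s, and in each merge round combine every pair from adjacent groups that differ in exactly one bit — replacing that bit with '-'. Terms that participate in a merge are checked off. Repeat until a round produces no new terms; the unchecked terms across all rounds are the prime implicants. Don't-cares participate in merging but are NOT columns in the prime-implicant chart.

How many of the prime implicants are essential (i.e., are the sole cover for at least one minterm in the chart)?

4

Round 0: 00000✓ 00001✓ 00011✓ 01101✓ 10011✓ 10100 10111✓ 11000✓ 11001✓ 11010✓ 11101✓ 11111✓
Round 1: -0011 -1101 000-1 0000- 1-111 10-11 11-01 110-0 1100- 111-1
PIs = {-0011, -1101, 000-1, 0000-, 1-111, 10-11, 10100, 11-01, 110-0, 1100-, 111-1}
Coverage chart:
  m0: 0000- ←essential
  m1: 000-1,0000-
  m3: -0011,000-1
  m13: -1101 ←essential
  m19: -0011,10-11
  m20: 10100 ←essential
  m23: 1-111,10-11
  m24: 110-0,1100-
  m25: 11-01,1100-
  m26: 110-0 ←essential
  m29: -1101,11-01,111-1
  m31: 1-111,111-1
Essential: -1101, 0000-, 10100, 110-0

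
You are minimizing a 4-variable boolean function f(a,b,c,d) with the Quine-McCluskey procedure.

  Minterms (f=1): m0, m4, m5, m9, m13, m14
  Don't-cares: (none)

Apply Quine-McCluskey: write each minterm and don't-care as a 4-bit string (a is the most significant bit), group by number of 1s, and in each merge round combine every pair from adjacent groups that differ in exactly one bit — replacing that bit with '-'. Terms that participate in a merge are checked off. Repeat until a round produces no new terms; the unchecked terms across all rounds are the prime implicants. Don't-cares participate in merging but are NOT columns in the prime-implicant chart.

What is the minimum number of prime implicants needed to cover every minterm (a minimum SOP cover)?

4

[col 0] 0000*, 0100*, 0101*, 1001*, 1101*, 1110
[col 1] -101, 0-00, 010-, 1-01
Prime implicants: -101, 0-00, 010-, 1-01, 1110
PI chart (minterm → PIs covering it):
  0 | 0-00  (sole → essential)
  4 | 0-00,010-
  5 | -101,010-
  9 | 1-01  (sole → essential)
  13 | -101,1-01
  14 | 1110  (sole → essential)
Essential prime implicants: 0-00, 1-01, 1110
Petrick residual → -101
Minimum SOP uses 4 PIs: bc'd + a'c'd' + ac'd + abcd'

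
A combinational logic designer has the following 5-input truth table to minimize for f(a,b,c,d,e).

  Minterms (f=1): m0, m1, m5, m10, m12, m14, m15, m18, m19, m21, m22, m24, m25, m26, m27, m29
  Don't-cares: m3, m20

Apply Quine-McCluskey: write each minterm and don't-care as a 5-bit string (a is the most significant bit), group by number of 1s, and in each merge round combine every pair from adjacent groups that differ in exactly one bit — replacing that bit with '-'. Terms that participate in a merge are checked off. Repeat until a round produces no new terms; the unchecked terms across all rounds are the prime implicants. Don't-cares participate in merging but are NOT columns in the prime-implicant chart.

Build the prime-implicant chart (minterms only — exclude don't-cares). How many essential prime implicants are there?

Round 0: 00000✓ 00001✓ 00011✓ 00101✓ 01010✓ 01100✓ 01110✓ 01111✓ 10010✓ 10011✓ 10100✓ 10101✓ 10110✓ 11000✓ 11001✓ 11010✓ 11011✓ 11101✓
Round 1: -0011 -0101 -1010 00-01 000-1 0000- 01-10 011-0 0111- 1-010✓ 1-011✓ 1-101 10-10 1001-✓ 101-0 1010- 11-01 110-0✓ 110-1✓ 1100-✓ 1101-✓
Round 2: 1-01- 110--
PIs = {-0011, -0101, -1010, 00-01, 000-1, 0000-, 01-10, 011-0, 0111-, 1-01-, 1-101, 10-10, 101-0, 1010-, 11-01, 110--}
Coverage chart:
  m0: 0000- ←essential
  m1: 00-01,000-1,0000-
  m5: -0101,00-01
  m10: -1010,01-10
  m12: 011-0 ←essential
  m14: 01-10,011-0,0111-
  m15: 0111- ←essential
  m18: 1-01-,10-10
  m19: -0011,1-01-
  m21: -0101,1-101,1010-
  m22: 10-10,101-0
  m24: 110-- ←essential
  m25: 11-01,110--
  m26: -1010,1-01-,110--
  m27: 1-01-,110--
  m29: 1-101,11-01
Essential: 0000-, 011-0, 0111-, 110--

4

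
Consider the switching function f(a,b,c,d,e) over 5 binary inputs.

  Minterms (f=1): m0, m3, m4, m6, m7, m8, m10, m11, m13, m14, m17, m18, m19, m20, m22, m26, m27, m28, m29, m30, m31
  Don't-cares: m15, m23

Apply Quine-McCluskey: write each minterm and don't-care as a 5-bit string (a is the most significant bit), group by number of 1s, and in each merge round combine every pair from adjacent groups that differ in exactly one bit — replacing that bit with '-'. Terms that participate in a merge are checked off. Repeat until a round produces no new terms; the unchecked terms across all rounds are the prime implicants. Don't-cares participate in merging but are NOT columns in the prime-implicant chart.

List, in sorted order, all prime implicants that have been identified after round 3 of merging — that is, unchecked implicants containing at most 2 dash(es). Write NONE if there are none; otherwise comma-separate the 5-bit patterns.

[col 0] 00000*, 00011*, 00100*, 00110*, 00111*, 01000*, 01010*, 01011*, 01101*, 01110*, 01111*, 10001*, 10010*, 10011*, 10100*, 10110*, 10111*, 11010*, 11011*, 11100*, 11101*, 11110*, 11111*
[col 1] -0011*, -0100*, -0110*, -0111*, -1010*, -1011*, -1101*, -1110*, -1111*, 0-000, 0-011*, 0-110*, 0-111*, 00-00, 00-11*, 001-0*, 0011-*, 01-10*, 01-11*, 010-0, 0101-*, 011-1*, 0111-*, 1-010*, 1-011*, 1-100*, 1-110*, 1-111*, 10-10*, 10-11*, 100-1, 1001-*, 101-0*, 1011-*, 11-10*, 11-11*, 1101-*, 111-0*, 111-1*, 1110-*, 1111-*
[col 2] --011*, --110*, --111*, -0-11*, -01-0, -011-*, -1-10*, -1-11*, -101-*, -11-1, -111-*, 0--11*, 0-11-*, 01-1-*, 1--10*, 1--11*, 1-01-*, 1-1-0, 1-11-*, 10-1-*, 11-1-*, 111--
[col 3] ---11, --11-, -1-1-, 1--1-
Prime implicants: ---11, --11-, -01-0, -1-1-, -11-1, 0-000, 00-00, 010-0, 1--1-, 1-1-0, 100-1, 111--

-01-0, -11-1, 0-000, 00-00, 010-0, 1-1-0, 100-1, 111--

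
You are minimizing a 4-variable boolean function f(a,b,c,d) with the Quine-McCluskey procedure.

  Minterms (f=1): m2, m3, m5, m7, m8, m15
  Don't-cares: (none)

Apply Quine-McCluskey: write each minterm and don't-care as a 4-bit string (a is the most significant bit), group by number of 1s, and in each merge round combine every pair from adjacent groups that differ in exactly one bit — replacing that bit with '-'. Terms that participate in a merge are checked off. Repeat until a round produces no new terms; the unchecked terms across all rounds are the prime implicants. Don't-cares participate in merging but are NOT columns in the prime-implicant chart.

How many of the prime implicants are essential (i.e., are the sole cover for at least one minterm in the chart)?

4

[col 0] 0010*, 0011*, 0101*, 0111*, 1000, 1111*
[col 1] -111, 0-11, 001-, 01-1
Prime implicants: -111, 0-11, 001-, 01-1, 1000
PI chart (minterm → PIs covering it):
  2 | 001-  (sole → essential)
  3 | 0-11,001-
  5 | 01-1  (sole → essential)
  7 | -111,0-11,01-1
  8 | 1000  (sole → essential)
  15 | -111  (sole → essential)
Essential prime implicants: -111, 001-, 01-1, 1000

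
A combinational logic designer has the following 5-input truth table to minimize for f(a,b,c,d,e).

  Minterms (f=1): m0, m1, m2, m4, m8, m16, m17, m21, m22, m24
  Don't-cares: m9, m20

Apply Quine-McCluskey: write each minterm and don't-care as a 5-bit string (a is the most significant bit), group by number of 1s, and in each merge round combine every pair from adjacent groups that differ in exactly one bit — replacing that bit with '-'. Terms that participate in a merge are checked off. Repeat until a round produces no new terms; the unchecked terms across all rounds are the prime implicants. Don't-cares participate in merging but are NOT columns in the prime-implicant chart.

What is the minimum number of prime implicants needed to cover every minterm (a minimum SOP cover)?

6

size-2^0 implicants → 00000(✓)  00001(✓)  00010(✓)  00100(✓)  01000(✓)  01001(✓)  10000(✓)  10001(✓)  10100(✓)  10101(✓)  10110(✓)  11000(✓)
size-2^1 implicants → -0000(✓)  -0001(✓)  -0100(✓)  -1000(✓)  0-000(✓)  0-001(✓)  00-00(✓)  000-0  0000-(✓)  0100-(✓)  1-000(✓)  10-00(✓)  10-01(✓)  1000-(✓)  101-0  1010-(✓)
size-2^2 implicants → --000  -0-00  -000-  0-00-  10-0-
Unchecked terms (primes): --000, -0-00, -000-, 0-00-, 000-0, 10-0-, 101-0
Minterm coverage:
  m0 ⊆ --000,-0-00,-000-,0-00-,000-0
  m1 ⊆ -000-,0-00-
  m2 ⊆ 000-0 [E]
  m4 ⊆ -0-00 [E]
  m8 ⊆ --000,0-00-
  m16 ⊆ --000,-0-00,-000-,10-0-
  m17 ⊆ -000-,10-0-
  m21 ⊆ 10-0- [E]
  m22 ⊆ 101-0 [E]
  m24 ⊆ --000 [E]
E = {--000, -0-00, 000-0, 10-0-, 101-0}
Petrick residual → -000-
Cover = c'd'e' + b'd'e' + b'c'd' + a'b'c'e' + ab'd' + ab'ce'  |cover|=6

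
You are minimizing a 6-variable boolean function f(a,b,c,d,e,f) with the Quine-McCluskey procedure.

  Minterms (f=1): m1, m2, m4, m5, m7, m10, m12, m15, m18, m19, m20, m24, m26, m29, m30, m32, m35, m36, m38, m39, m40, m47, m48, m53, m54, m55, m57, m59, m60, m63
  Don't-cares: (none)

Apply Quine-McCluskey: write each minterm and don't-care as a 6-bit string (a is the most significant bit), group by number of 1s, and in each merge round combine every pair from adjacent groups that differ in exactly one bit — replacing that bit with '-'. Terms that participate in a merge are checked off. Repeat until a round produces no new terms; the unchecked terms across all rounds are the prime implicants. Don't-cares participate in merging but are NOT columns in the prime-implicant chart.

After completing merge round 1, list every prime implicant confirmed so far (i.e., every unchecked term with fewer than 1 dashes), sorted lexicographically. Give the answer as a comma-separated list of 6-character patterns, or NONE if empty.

[col 0] 000001*, 000010*, 000100*, 000101*, 000111*, 001010*, 001100*, 001111*, 010010*, 010011*, 010100*, 011000*, 011010*, 011101, 011110*, 100000*, 100011*, 100100*, 100110*, 100111*, 101000*, 101111*, 110000*, 110101*, 110110*, 110111*, 111001*, 111011*, 111100, 111111*
[col 1] -00100, -00111*, -01111*, 0-0010*, 0-0100, 0-1010*, 00-010*, 00-100, 00-111*, 000-01, 0001-1, 00010-, 01-010*, 01001-, 011-10, 0110-0, 1-0000, 1-0110*, 1-0111*, 1-1111*, 10-000, 10-111*, 100-00, 100-11, 1001-0, 10011-*, 11-111*, 1101-1, 11011-*, 111-11, 1110-1
[col 2] -0-111, 0--010, 1--111, 1-011-
Prime implicants: -0-111, -00100, 0--010, 0-0100, 00-100, 000-01, 0001-1, 00010-, 01001-, 011-10, 0110-0, 011101, 1--111, 1-0000, 1-011-, 10-000, 100-00, 100-11, 1001-0, 1101-1, 111-11, 1110-1, 111100

011101, 111100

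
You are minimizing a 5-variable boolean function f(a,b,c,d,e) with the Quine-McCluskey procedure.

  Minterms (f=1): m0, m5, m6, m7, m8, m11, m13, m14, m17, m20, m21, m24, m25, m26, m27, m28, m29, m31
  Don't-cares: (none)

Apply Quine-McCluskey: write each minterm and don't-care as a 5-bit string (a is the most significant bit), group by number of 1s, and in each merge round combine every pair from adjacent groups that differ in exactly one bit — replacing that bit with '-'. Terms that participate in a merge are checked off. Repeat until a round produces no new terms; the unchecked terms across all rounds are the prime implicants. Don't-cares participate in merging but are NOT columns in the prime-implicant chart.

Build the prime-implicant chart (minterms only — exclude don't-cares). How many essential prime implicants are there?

8

Round 0: 00000✓ 00101✓ 00110✓ 00111✓ 01000✓ 01011✓ 01101✓ 01110✓ 10001✓ 10100✓ 10101✓ 11000✓ 11001✓ 11010✓ 11011✓ 11100✓ 11101✓ 11111✓
Round 1: -0101✓ -1000 -1011 -1101✓ 0-000 0-101✓ 0-110 001-1 0011- 1-001✓ 1-100✓ 1-101✓ 10-01✓ 1010-✓ 11-00✓ 11-01✓ 11-11✓ 110-0✓ 110-1✓ 1100-✓ 1101-✓ 111-1✓ 1110-✓
Round 2: --101 1--01 1-10- 11--1 11-0- 110--
PIs = {--101, -1000, -1011, 0-000, 0-110, 001-1, 0011-, 1--01, 1-10-, 11--1, 11-0-, 110--}
Coverage chart:
  m0: 0-000 ←essential
  m5: --101,001-1
  m6: 0-110,0011-
  m7: 001-1,0011-
  m8: -1000,0-000
  m11: -1011 ←essential
  m13: --101 ←essential
  m14: 0-110 ←essential
  m17: 1--01 ←essential
  m20: 1-10- ←essential
  m21: --101,1--01,1-10-
  m24: -1000,11-0-,110--
  m25: 1--01,11--1,11-0-,110--
  m26: 110-- ←essential
  m27: -1011,11--1,110--
  m28: 1-10-,11-0-
  m29: --101,1--01,1-10-,11--1,11-0-
  m31: 11--1 ←essential
Essential: --101, -1011, 0-000, 0-110, 1--01, 1-10-, 11--1, 110--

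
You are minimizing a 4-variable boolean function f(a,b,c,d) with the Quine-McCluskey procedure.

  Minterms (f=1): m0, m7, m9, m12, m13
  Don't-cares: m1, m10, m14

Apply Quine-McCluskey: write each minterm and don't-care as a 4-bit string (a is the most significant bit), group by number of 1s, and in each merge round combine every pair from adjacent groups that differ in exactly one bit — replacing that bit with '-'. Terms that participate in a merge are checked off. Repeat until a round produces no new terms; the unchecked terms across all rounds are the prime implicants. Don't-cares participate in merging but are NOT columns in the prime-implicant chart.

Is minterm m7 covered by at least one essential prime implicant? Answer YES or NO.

[col 0] 0000*, 0001*, 0111, 1001*, 1010*, 1100*, 1101*, 1110*
[col 1] -001, 000-, 1-01, 1-10, 11-0, 110-
Prime implicants: -001, 000-, 0111, 1-01, 1-10, 11-0, 110-
PI chart (minterm → PIs covering it):
  0 | 000-  (sole → essential)
  7 | 0111  (sole → essential)
  9 | -001,1-01
  12 | 11-0,110-
  13 | 1-01,110-
Essential prime implicants: 000-, 0111

YES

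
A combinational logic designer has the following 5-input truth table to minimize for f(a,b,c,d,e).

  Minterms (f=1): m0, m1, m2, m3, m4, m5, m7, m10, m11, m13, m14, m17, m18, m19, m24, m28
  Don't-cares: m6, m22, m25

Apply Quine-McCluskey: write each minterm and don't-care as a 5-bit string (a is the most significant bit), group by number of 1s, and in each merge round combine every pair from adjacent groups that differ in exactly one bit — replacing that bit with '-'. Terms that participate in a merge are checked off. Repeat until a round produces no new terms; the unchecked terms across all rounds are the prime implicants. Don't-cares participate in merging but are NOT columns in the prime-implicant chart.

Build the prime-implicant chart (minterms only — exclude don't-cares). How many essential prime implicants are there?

5

Round 0: 00000✓ 00001✓ 00010✓ 00011✓ 00100✓ 00101✓ 00110✓ 00111✓ 01010✓ 01011✓ 01101✓ 01110✓ 10001✓ 10010✓ 10011✓ 10110✓ 11000✓ 11001✓ 11100✓
Round 1: -0001✓ -0010✓ -0011✓ -0110✓ 0-010✓ 0-011✓ 0-101 0-110✓ 00-00✓ 00-01✓ 00-10✓ 00-11✓ 000-0✓ 000-1✓ 0000-✓ 0001-✓ 001-0✓ 001-1✓ 0010-✓ 0011-✓ 01-10✓ 0101-✓ 1-001 10-10✓ 100-1✓ 1001-✓ 11-00 1100-
Round 2: -0-10 -00-1 -001- 0--10 0-01- 00--0✓ 00--1✓ 00-0-✓ 00-1-✓ 000--✓ 001--✓
Round 3: 00---
PIs = {-0-10, -00-1, -001-, 0--10, 0-01-, 0-101, 00---, 1-001, 11-00, 1100-}
Coverage chart:
  m0: 00--- ←essential
  m1: -00-1,00---
  m2: -0-10,-001-,0--10,0-01-,00---
  m3: -00-1,-001-,0-01-,00---
  m4: 00--- ←essential
  m5: 0-101,00---
  m7: 00--- ←essential
  m10: 0--10,0-01-
  m11: 0-01- ←essential
  m13: 0-101 ←essential
  m14: 0--10 ←essential
  m17: -00-1,1-001
  m18: -0-10,-001-
  m19: -00-1,-001-
  m24: 11-00,1100-
  m28: 11-00 ←essential
Essential: 0--10, 0-01-, 0-101, 00---, 11-00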